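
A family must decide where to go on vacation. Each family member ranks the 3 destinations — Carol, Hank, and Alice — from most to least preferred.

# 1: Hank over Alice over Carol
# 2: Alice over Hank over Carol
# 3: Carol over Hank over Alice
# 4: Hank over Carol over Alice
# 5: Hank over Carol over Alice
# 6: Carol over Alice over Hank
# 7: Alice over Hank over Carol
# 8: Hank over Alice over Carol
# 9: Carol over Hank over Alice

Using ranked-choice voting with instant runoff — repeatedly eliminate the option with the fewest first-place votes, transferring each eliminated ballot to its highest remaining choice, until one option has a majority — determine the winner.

Round 1: Hank 4, Carol 3, Alice 2. Alice has the fewest and is eliminated.
Round 2: Hank 6, Carol 3. Hank has a majority.

Hank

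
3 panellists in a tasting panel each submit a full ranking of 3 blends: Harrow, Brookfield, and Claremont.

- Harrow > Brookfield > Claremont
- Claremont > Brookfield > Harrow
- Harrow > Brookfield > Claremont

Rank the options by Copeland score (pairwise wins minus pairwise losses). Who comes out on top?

Pairwise results:
  Harrow vs Brookfield: Harrow wins 2–1.
  Harrow vs Claremont: Harrow wins 2–1.
  Brookfield vs Claremont: Brookfield wins 2–1.
Copeland scores (wins − losses):
  Harrow: 2 − 0 = 2
  Brookfield: 1 − 1 = 0
  Claremont: 0 − 2 = -2
Harrow has the best Copeland score.

Harrow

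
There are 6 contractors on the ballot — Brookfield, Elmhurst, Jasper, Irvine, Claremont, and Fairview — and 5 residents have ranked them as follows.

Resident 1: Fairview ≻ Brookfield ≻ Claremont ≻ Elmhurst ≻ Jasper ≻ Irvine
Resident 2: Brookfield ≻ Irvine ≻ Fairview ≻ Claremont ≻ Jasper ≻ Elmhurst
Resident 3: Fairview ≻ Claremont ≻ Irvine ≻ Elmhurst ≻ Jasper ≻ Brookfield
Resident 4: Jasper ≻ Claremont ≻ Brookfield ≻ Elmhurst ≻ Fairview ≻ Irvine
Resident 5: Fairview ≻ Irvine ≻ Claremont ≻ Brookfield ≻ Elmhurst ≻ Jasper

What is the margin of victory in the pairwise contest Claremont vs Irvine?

1

Ballots ranking Claremont above Irvine: 3.
Ballots ranking Irvine above Claremont: 2.
Claremont wins 3–2, a margin of 1.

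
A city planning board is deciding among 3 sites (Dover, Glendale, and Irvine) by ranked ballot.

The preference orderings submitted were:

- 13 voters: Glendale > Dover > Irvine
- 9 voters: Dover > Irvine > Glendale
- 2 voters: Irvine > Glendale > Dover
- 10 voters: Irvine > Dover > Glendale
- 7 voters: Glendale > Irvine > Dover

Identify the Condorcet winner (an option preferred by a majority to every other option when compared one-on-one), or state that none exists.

There is no Condorcet winner

Head-to-head results (41 voters total):
Dover vs Glendale: Glendale wins 22–19.
Dover vs Irvine: Dover wins 22–19.
Glendale vs Irvine: Irvine wins 21–20.
No candidate beats all others: Dover beats Irvine beats Glendale beats Dover, a majority cycle.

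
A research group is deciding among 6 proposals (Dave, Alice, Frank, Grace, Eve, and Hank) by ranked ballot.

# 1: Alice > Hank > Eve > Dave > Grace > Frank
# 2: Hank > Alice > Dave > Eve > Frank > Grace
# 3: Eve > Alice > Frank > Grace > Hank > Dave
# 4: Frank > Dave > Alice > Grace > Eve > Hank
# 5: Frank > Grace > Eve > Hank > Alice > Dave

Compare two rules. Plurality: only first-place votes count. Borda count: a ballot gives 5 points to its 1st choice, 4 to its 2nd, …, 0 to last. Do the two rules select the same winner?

Plurality first-place counts: Dave 0, Alice 1, Frank 2, Grace 0, Eve 1, Hank 1 → Frank.
Borda totals: Dave 9, Alice 17, Frank 14, Grace 9, Eve 14, Hank 12 → Alice.
The two rules disagree: plurality picks Frank, Borda picks Alice.

No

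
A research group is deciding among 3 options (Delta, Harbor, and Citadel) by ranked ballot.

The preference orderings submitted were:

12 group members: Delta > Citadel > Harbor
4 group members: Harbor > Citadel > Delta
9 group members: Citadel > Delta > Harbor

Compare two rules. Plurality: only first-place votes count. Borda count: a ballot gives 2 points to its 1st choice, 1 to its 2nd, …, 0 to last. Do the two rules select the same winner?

No

Plurality first-place counts: Delta 12, Harbor 4, Citadel 9 → Delta.
Borda totals: Delta 33, Harbor 8, Citadel 34 → Citadel.
The two rules disagree: plurality picks Delta, Borda picks Citadel.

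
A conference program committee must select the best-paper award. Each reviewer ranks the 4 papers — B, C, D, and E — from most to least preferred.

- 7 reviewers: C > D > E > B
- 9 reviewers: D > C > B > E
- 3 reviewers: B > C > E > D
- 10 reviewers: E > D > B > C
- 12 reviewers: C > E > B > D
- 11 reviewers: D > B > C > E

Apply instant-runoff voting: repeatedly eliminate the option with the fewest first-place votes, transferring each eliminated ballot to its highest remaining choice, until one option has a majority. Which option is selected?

D

Round 1: D 20, C 19, E 10, B 3. B has the fewest and is eliminated.
Round 2: C 22, D 20, E 10. E has the fewest and is eliminated.
Round 3: D 30, C 22. D has a majority.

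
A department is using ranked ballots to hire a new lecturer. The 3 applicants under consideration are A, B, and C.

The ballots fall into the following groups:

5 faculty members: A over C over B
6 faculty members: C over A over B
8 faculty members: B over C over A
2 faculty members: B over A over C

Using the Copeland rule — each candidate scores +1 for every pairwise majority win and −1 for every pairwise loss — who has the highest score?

C

Pairwise results:
  A vs B: A wins 11–10.
  A vs C: C wins 14–7.
  B vs C: C wins 11–10.
Copeland scores (wins − losses):
  A: 1 − 1 = 0
  B: 0 − 2 = -2
  C: 2 − 0 = 2
C has the best Copeland score.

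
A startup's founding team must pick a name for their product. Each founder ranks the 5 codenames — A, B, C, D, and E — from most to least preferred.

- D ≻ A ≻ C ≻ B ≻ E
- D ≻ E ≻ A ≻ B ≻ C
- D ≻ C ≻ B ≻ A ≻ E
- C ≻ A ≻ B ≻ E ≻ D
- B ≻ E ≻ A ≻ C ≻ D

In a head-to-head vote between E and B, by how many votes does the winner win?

3

Ballots ranking E above B: 1.
Ballots ranking B above E: 4.
B wins 4–1, a margin of 3.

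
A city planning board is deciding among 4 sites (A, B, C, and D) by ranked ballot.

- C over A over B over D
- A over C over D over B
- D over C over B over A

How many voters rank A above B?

2

Ballots ranking A above B: 2.
Ballots ranking B above A: 1.
So 2 of 3 voters prefer A to B.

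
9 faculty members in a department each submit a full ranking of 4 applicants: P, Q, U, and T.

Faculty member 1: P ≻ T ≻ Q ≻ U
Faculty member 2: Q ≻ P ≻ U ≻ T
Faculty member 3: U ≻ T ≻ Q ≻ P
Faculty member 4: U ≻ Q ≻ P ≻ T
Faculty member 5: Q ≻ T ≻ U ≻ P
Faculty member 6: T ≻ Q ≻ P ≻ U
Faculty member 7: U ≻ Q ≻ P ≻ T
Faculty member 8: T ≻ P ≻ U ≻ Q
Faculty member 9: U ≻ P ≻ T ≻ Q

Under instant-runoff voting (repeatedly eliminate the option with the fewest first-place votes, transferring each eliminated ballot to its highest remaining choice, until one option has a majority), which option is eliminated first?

Round 1: U 4, Q 2, T 2, P 1. P has the fewest and is eliminated.
Round 2: U 4, T 3, Q 2. Q has the fewest and is eliminated.
Round 3: U 5, T 4. U has a majority.

P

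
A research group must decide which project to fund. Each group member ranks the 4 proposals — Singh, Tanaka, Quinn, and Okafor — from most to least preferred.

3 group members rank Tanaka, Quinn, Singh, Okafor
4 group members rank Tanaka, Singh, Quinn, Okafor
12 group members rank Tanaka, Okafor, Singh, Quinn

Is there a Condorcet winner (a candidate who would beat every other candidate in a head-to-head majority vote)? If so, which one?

Tanaka

Head-to-head results (19 voters total):
Singh vs Tanaka: Tanaka wins 19–0.
Singh vs Quinn: Singh wins 16–3.
Singh vs Okafor: Okafor wins 12–7.
Tanaka vs Quinn: Tanaka wins 19–0.
Tanaka vs Okafor: Tanaka wins 19–0.
Quinn vs Okafor: Okafor wins 12–7.
Tanaka beats each rival — Singh (19–0), Quinn (19–0), Okafor (19–0) — so Tanaka is the Condorcet winner.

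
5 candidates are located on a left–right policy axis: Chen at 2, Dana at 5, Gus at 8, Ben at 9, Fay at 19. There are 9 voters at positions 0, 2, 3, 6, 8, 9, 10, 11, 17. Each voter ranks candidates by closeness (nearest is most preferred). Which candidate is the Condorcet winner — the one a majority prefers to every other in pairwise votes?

Gus

With single-peaked preferences on a line, the Condorcet winner is the candidate closest to the median voter.
The median voter (position 8) is closest to Gus at 8.
Check: Gus vs Ben — voters closer to Gus: 5 of 9.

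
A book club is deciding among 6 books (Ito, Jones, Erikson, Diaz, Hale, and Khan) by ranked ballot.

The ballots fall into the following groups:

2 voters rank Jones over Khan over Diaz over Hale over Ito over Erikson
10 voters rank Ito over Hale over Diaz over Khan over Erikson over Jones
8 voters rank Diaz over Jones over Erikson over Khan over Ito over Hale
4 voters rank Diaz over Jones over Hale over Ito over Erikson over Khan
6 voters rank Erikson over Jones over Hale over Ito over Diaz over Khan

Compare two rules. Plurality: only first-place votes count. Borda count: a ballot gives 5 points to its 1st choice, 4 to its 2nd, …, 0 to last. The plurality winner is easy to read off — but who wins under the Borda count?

Diaz

Plurality first-place counts: Ito 10, Jones 2, Erikson 6, Diaz 12, Hale 0, Khan 0 → Diaz.
Borda totals: Ito 80, Jones 82, Erikson 68, Diaz 102, Hale 74, Khan 44 → Diaz.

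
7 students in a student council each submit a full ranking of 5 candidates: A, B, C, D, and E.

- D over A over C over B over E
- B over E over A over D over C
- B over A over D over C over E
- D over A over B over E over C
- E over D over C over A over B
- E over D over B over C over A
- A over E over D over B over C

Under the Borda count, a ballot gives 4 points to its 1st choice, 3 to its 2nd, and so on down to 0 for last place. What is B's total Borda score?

14

Borda scores:
  A: 3 + 2 + 3 + 3 + 1 + 0 + 4 = 16
  B: 1 + 4 + 4 + 2 + 0 + 2 + 1 = 14
  C: 2 + 0 + 1 + 0 + 2 + 1 + 0 = 6
  D: 4 + 1 + 2 + 4 + 3 + 3 + 2 = 19
  E: 0 + 3 + 0 + 1 + 4 + 4 + 3 = 15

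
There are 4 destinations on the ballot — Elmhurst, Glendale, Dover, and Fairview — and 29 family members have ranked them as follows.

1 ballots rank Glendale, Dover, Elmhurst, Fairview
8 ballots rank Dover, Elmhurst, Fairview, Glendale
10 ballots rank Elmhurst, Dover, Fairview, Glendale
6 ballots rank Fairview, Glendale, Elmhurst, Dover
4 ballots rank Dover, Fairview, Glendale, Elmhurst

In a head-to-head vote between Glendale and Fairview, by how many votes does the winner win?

27

Ballots ranking Glendale above Fairview: 1.
Ballots ranking Fairview above Glendale: 8+10+6+4 = 28.
Fairview wins 28–1, a margin of 27.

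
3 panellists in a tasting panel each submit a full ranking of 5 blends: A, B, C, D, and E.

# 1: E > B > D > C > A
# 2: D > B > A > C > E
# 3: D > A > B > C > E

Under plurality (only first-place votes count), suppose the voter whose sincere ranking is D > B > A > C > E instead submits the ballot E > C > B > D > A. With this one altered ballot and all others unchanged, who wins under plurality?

First-place totals with the altered ballot: A 0, B 0, C 0, D 1, E 2.
The switch changes the winner from D to E.

E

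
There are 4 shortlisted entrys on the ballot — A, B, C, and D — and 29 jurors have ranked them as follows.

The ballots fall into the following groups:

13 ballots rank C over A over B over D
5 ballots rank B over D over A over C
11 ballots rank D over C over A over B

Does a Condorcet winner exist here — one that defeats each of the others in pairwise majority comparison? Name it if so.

There is no Condorcet winner

Head-to-head results (29 voters total):
A vs B: A wins 24–5.
A vs C: C wins 24–5.
A vs D: D wins 16–13.
B vs C: C wins 24–5.
B vs D: B wins 18–11.
C vs D: D wins 16–13.
No candidate beats all others: A beats B beats D beats A, a majority cycle.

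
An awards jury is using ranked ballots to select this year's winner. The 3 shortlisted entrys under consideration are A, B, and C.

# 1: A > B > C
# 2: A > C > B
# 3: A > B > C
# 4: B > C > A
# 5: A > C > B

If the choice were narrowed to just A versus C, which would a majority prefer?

Ballots ranking A above C: 4.
Ballots ranking C above A: 1.
A wins the head-to-head, 4–1.

A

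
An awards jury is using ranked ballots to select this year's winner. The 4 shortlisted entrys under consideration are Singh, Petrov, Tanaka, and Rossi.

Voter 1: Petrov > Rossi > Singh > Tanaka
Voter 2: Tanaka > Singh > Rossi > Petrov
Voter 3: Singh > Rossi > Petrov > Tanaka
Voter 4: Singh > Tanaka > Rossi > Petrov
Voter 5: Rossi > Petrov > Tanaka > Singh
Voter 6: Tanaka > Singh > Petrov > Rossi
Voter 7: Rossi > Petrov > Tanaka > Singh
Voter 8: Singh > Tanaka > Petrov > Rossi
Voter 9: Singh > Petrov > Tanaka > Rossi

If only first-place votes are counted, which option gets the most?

Singh

First-place vote totals:
  Singh: 4
  Petrov: 1
  Tanaka: 2
  Rossi: 2
Singh has the most first-place votes.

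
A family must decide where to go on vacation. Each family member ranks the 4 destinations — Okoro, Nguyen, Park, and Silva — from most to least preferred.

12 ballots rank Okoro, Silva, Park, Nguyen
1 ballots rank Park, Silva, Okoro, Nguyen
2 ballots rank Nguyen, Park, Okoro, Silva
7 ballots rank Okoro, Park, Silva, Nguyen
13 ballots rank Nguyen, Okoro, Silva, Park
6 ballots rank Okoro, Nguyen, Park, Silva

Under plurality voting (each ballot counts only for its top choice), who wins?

First-place vote totals:
  Okoro: 25
  Nguyen: 15
  Park: 1
  Silva: 0
Okoro has the most first-place votes.

Okoro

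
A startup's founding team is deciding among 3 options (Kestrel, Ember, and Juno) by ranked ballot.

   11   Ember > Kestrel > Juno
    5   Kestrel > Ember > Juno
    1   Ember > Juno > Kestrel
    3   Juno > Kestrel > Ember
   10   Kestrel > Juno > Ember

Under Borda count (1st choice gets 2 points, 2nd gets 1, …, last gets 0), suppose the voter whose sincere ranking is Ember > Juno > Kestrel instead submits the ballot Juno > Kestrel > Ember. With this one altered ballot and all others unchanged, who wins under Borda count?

Borda totals with the altered ballot: Kestrel 45, Ember 27, Juno 18.
The winner is unchanged: still Kestrel.

Kestrel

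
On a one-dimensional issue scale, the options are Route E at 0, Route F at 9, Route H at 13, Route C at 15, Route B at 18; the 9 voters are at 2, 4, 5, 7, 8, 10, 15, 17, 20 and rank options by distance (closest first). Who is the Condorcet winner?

Route F

With single-peaked preferences on a line, the Condorcet winner is the candidate closest to the median voter.
The median voter (position 8) is closest to Route F at 9.
Check: Route F vs Route C — voters closer to Route F: 6 of 9.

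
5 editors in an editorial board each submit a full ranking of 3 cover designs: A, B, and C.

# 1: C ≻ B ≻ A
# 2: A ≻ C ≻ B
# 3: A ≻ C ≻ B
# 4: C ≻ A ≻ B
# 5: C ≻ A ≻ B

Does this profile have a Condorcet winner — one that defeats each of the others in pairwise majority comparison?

Head-to-head results (5 voters total):
A vs B: A wins 4–1.
A vs C: C wins 3–2.
B vs C: C wins 5–0.
C beats each rival — A (3–2), B (5–0) — so C is the Condorcet winner.

Yes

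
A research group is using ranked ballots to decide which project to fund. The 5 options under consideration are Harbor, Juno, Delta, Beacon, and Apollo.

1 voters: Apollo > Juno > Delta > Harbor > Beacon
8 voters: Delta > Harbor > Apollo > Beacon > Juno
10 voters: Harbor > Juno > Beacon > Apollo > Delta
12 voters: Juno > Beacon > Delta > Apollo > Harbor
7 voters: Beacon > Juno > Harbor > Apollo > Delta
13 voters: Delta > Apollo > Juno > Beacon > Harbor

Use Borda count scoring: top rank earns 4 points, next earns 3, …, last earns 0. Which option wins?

Borda scores:
  Harbor: 1 + 8·3 + 10·4 + 12·0 + 7·2 + 13·0 = 79
  Juno: 3 + 8·0 + 10·3 + 12·4 + 7·3 + 13·2 = 128
  Delta: 2 + 8·4 + 10·0 + 12·2 + 7·0 + 13·4 = 110
  Beacon: 0 + 8·1 + 10·2 + 12·3 + 7·4 + 13·1 = 105
  Apollo: 4 + 8·2 + 10·1 + 12·1 + 7·1 + 13·3 = 88
Juno has the highest total.

Juno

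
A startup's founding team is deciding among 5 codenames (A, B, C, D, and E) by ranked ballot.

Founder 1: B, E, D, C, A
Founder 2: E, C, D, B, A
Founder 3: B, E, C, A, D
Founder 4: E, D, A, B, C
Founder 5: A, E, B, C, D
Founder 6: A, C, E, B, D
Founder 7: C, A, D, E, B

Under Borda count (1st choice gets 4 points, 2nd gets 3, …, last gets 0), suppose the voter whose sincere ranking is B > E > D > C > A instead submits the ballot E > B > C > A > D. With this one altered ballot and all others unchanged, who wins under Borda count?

E

Borda totals with the altered ballot: A 15, B 12, C 15, D 7, E 21.
The winner is unchanged: still E.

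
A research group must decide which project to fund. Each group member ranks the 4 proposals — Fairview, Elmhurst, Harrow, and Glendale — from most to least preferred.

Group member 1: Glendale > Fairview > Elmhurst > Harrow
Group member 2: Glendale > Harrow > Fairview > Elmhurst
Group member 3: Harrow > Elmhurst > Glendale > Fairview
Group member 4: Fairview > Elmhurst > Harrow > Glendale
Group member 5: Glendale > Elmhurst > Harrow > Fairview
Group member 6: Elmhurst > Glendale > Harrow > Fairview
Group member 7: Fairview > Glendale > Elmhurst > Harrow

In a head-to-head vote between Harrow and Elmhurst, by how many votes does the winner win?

Ballots ranking Harrow above Elmhurst: 2.
Ballots ranking Elmhurst above Harrow: 5.
Elmhurst wins 5–2, a margin of 3.

3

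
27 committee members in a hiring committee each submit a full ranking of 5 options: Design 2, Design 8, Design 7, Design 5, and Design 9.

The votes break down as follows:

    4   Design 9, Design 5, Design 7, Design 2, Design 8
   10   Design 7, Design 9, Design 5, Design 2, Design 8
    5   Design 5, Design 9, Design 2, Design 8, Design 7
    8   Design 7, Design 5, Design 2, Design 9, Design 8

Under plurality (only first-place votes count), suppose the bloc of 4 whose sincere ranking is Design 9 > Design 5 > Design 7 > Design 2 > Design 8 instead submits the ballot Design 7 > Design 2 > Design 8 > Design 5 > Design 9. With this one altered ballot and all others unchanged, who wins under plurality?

First-place totals with the altered ballot: Design 2 0, Design 8 0, Design 7 22, Design 5 5, Design 9 0.
The winner is unchanged: still Design 7.

Design 7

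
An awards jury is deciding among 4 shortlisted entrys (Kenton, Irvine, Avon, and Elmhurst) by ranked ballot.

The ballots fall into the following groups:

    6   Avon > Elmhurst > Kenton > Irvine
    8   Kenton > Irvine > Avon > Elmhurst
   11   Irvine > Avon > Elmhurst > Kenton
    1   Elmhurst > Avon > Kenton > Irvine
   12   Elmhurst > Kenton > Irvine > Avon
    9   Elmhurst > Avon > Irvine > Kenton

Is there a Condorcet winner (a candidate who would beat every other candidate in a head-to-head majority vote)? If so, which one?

Head-to-head results (47 voters total):
Kenton vs Irvine: Kenton wins 27–20.
Kenton vs Avon: Avon wins 27–20.
Kenton vs Elmhurst: Elmhurst wins 39–8.
Irvine vs Avon: Irvine wins 31–16.
Irvine vs Elmhurst: Elmhurst wins 28–19.
Avon vs Elmhurst: Avon wins 25–22.
No candidate beats all others: Kenton beats Irvine beats Avon beats Kenton, a majority cycle.

None — there is no Condorcet winner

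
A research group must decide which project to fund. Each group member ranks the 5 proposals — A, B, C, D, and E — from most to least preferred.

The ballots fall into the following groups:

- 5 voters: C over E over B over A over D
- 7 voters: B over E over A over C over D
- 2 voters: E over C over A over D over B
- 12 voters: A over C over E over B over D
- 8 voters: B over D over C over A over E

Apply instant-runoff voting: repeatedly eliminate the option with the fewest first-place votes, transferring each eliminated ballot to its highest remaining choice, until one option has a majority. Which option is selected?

B

Round 1: B 15, A 12, C 5, E 2, D 0. D has the fewest and is eliminated.
Round 2: B 15, A 12, C 5, E 2. E has the fewest and is eliminated.
Round 3: B 15, A 12, C 7. C has the fewest and is eliminated.
Round 4: B 20, A 14. B has a majority.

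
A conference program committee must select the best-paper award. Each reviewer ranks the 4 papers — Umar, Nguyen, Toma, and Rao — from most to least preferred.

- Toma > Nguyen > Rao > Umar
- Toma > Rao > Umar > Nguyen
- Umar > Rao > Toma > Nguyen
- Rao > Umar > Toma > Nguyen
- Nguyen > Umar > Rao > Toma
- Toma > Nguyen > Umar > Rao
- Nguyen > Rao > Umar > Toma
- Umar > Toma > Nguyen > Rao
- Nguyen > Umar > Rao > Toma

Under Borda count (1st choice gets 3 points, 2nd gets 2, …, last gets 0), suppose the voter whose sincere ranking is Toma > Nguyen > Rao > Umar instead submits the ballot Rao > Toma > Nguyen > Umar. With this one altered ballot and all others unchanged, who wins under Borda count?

Borda totals with the altered ballot: Umar 15, Nguyen 13, Toma 12, Rao 14.
The winner is unchanged: still Umar.

Umar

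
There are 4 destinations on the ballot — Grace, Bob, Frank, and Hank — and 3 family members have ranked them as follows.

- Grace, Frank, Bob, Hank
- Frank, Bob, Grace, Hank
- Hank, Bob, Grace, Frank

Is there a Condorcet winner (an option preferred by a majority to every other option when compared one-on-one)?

Head-to-head results (3 voters total):
Grace vs Bob: Bob wins 2–1.
Grace vs Frank: Grace wins 2–1.
Grace vs Hank: Grace wins 2–1.
Bob vs Frank: Frank wins 2–1.
Bob vs Hank: Bob wins 2–1.
Frank vs Hank: Frank wins 2–1.
No candidate beats all others: Grace beats Frank beats Bob beats Grace, a majority cycle.

No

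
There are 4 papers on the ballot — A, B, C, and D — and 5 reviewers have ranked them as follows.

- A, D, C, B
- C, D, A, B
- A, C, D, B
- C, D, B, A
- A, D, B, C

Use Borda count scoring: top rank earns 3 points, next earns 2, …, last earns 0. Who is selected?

Borda scores:
  A: 3 + 1 + 3 + 0 + 3 = 10
  B: 0 + 0 + 0 + 1 + 1 = 2
  C: 1 + 3 + 2 + 3 + 0 = 9
  D: 2 + 2 + 1 + 2 + 2 = 9
A has the highest total.

A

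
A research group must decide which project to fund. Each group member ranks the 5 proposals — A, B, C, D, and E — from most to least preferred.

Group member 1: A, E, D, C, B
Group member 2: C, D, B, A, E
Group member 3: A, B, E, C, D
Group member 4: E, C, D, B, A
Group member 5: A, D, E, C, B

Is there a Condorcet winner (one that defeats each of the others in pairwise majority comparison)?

Yes

Head-to-head results (5 voters total):
A vs B: A wins 3–2.
A vs C: A wins 3–2.
A vs D: A wins 3–2.
A vs E: A wins 4–1.
B vs C: C wins 4–1.
B vs D: D wins 4–1.
B vs E: E wins 3–2.
C vs D: C wins 3–2.
C vs E: E wins 4–1.
D vs E: E wins 3–2.
A beats each rival — B (3–2), C (3–2), D (3–2), E (4–1) — so A is the Condorcet winner.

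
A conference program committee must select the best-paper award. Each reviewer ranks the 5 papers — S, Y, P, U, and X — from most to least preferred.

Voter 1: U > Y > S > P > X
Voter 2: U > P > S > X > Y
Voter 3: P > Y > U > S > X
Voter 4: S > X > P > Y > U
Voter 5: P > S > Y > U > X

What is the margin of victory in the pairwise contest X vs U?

Ballots ranking X above U: 1.
Ballots ranking U above X: 4.
U wins 4–1, a margin of 3.

3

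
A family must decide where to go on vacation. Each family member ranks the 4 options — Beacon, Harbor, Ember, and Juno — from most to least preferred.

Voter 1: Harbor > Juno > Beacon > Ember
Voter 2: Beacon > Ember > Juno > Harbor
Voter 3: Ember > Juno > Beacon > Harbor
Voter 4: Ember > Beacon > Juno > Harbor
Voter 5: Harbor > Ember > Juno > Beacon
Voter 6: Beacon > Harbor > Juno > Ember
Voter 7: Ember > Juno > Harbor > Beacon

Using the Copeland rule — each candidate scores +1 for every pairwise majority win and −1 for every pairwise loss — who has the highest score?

Ember

Pairwise results:
  Beacon vs Harbor: Beacon wins 4–3.
  Beacon vs Ember: Ember wins 4–3.
  Beacon vs Juno: Juno wins 4–3.
  Harbor vs Ember: Ember wins 4–3.
  Harbor vs Juno: Juno wins 4–3.
  Ember vs Juno: Ember wins 5–2.
Copeland scores (wins − losses):
  Beacon: 1 − 2 = -1
  Harbor: 0 − 3 = -3
  Ember: 3 − 0 = 3
  Juno: 2 − 1 = 1
Ember has the best Copeland score.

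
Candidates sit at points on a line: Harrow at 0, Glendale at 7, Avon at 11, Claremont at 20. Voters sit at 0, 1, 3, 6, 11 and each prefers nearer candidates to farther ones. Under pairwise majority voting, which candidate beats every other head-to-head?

Harrow

With single-peaked preferences on a line, the Condorcet winner is the candidate closest to the median voter.
The median voter (position 3) is closest to Harrow at 0.
Check: Harrow vs Claremont — voters closer to Harrow: 4 of 5.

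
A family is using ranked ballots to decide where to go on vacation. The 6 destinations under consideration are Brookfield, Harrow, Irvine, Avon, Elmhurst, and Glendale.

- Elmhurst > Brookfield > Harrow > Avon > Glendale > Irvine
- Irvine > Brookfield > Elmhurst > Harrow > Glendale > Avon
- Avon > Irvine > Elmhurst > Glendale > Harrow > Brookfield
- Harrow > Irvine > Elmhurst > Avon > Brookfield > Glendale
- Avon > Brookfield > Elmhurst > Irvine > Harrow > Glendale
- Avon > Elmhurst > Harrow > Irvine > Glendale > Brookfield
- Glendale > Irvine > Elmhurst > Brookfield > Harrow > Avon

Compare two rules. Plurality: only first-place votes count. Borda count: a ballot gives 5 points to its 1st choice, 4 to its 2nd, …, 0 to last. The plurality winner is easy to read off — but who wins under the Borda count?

Plurality first-place counts: Brookfield 0, Harrow 1, Irvine 1, Avon 3, Elmhurst 1, Glendale 1 → Avon.
Borda totals: Brookfield 15, Harrow 16, Irvine 21, Avon 19, Elmhurst 24, Glendale 10 → Elmhurst.

Elmhurst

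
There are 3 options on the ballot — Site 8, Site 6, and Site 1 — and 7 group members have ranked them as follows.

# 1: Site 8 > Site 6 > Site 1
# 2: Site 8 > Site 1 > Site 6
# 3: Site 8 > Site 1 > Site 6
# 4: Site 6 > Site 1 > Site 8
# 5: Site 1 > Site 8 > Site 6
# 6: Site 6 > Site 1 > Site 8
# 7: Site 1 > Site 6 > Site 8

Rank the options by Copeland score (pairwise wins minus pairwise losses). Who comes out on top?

Pairwise results:
  Site 8 vs Site 6: Site 8 wins 4–3.
  Site 8 vs Site 1: Site 1 wins 4–3.
  Site 6 vs Site 1: Site 1 wins 4–3.
Copeland scores (wins − losses):
  Site 8: 1 − 1 = 0
  Site 6: 0 − 2 = -2
  Site 1: 2 − 0 = 2
Site 1 has the best Copeland score.

Site 1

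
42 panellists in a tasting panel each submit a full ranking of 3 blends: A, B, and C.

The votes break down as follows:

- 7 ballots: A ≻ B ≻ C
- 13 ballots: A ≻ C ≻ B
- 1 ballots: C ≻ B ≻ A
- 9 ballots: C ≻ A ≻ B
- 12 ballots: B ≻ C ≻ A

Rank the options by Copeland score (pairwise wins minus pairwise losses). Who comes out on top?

Pairwise results:
  A vs B: A wins 29–13.
  A vs C: C wins 22–20.
  B vs C: C wins 23–19.
Copeland scores (wins − losses):
  A: 1 − 1 = 0
  B: 0 − 2 = -2
  C: 2 − 0 = 2
C has the best Copeland score.

C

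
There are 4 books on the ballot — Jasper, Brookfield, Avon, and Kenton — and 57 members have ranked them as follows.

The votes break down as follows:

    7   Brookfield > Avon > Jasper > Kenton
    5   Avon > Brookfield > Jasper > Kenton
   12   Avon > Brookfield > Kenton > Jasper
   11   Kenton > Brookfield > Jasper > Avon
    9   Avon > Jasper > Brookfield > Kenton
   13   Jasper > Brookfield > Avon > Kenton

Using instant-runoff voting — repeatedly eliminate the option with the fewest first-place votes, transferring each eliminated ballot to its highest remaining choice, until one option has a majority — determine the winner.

Avon

Round 1: Avon 26, Jasper 13, Kenton 11, Brookfield 7. Brookfield has the fewest and is eliminated.
Round 2: Avon 33, Jasper 13, Kenton 11. Avon has a majority.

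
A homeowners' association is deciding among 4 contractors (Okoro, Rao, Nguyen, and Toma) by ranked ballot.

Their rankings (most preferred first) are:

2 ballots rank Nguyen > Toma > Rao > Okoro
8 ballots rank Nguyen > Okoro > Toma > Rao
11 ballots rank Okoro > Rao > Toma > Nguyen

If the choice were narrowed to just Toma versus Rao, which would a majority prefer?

Ballots ranking Toma above Rao: 2+8 = 10.
Ballots ranking Rao above Toma: 11.
Rao wins the head-to-head, 11–10.

Rao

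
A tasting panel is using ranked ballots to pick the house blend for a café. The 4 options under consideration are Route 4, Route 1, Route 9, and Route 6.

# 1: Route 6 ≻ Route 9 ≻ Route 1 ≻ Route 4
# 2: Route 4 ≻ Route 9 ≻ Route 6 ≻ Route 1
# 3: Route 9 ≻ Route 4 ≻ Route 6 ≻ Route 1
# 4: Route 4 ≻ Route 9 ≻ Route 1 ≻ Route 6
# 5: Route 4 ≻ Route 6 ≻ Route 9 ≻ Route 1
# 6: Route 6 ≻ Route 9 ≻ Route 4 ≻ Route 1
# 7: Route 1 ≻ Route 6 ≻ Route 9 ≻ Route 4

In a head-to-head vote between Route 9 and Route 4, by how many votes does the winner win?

1

Ballots ranking Route 9 above Route 4: 4.
Ballots ranking Route 4 above Route 9: 3.
Route 9 wins 4–3, a margin of 1.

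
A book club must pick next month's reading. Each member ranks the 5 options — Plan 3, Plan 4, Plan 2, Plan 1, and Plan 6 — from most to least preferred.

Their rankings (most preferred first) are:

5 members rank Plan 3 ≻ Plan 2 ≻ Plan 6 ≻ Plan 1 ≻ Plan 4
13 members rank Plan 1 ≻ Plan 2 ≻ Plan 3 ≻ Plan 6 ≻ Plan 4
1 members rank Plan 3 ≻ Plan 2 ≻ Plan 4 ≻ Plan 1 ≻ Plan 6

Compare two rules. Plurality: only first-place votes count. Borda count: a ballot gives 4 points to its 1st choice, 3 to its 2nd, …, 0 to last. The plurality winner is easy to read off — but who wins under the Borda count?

Plan 1

Plurality first-place counts: Plan 3 6, Plan 4 0, Plan 2 0, Plan 1 13, Plan 6 0 → Plan 1.
Borda totals: Plan 3 50, Plan 4 2, Plan 2 57, Plan 1 58, Plan 6 23 → Plan 1.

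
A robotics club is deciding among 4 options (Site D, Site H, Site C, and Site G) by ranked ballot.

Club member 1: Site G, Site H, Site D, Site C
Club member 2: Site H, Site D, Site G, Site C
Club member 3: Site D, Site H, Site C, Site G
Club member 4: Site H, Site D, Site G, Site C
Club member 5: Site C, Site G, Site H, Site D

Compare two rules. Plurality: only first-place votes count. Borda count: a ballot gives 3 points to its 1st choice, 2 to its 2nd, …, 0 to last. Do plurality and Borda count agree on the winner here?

Yes

Plurality first-place counts: Site D 1, Site H 2, Site C 1, Site G 1 → Site H.
Borda totals: Site D 8, Site H 11, Site C 4, Site G 7 → Site H.
The two rules agree on Site H.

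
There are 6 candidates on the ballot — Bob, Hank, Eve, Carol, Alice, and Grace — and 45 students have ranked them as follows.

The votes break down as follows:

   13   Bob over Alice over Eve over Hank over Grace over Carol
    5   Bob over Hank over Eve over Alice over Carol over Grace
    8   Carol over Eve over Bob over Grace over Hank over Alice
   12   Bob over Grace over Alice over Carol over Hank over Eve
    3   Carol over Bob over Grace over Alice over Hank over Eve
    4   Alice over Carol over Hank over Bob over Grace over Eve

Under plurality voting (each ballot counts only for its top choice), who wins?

Bob

First-place vote totals:
  Bob: 30
  Hank: 0
  Eve: 0
  Carol: 11
  Alice: 4
  Grace: 0
Bob has the most first-place votes.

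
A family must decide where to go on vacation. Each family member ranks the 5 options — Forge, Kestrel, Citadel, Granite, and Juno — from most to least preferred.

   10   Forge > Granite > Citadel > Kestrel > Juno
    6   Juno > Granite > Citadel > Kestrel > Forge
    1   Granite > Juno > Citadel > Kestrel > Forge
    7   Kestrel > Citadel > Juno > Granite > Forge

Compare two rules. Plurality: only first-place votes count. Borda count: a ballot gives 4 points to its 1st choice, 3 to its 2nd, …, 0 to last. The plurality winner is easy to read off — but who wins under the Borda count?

Plurality first-place counts: Forge 10, Kestrel 7, Citadel 0, Granite 1, Juno 6 → Forge.
Borda totals: Forge 40, Kestrel 45, Citadel 55, Granite 59, Juno 41 → Granite.

Granite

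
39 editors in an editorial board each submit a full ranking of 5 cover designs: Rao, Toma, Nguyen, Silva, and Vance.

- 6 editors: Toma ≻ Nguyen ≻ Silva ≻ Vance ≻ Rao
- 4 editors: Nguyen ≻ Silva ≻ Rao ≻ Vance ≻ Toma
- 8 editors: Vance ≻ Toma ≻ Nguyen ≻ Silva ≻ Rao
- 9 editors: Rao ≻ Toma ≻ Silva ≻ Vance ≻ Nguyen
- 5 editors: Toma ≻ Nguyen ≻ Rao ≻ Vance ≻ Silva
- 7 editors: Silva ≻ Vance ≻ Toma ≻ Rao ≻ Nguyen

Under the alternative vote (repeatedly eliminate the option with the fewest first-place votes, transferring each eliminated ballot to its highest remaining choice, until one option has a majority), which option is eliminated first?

Round 1: Toma 11, Rao 9, Vance 8, Silva 7, Nguyen 4. Nguyen has the fewest and is eliminated.
Round 2: Toma 11, Silva 11, Rao 9, Vance 8. Vance has the fewest and is eliminated.
Round 3: Toma 19, Silva 11, Rao 9. Rao has the fewest and is eliminated.
Round 4: Toma 28, Silva 11. Toma has a majority.

Nguyen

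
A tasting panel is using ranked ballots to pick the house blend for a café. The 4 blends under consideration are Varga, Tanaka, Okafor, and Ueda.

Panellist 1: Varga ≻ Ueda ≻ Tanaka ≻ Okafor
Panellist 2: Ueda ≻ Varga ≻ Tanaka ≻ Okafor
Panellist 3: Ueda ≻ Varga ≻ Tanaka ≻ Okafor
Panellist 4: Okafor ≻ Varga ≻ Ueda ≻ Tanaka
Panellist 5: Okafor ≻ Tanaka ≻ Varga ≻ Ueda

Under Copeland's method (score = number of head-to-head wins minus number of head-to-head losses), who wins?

Pairwise results:
  Varga vs Tanaka: Varga wins 4–1.
  Varga vs Okafor: Varga wins 3–2.
  Varga vs Ueda: Varga wins 3–2.
  Tanaka vs Okafor: Tanaka wins 3–2.
  Tanaka vs Ueda: Ueda wins 4–1.
  Okafor vs Ueda: Ueda wins 3–2.
Copeland scores (wins − losses):
  Varga: 3 − 0 = 3
  Tanaka: 1 − 2 = -1
  Okafor: 0 − 3 = -3
  Ueda: 2 − 1 = 1
Varga has the best Copeland score.

Varga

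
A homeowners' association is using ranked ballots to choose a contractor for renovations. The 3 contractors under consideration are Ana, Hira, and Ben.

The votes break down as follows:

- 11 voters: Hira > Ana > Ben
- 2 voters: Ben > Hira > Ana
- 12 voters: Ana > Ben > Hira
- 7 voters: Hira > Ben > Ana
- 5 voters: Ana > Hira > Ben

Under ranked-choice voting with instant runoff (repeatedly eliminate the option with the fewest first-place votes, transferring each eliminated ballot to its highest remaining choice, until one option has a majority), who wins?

Round 1: Hira 18, Ana 17, Ben 2. Ben has the fewest and is eliminated.
Round 2: Hira 20, Ana 17. Hira has a majority.

Hira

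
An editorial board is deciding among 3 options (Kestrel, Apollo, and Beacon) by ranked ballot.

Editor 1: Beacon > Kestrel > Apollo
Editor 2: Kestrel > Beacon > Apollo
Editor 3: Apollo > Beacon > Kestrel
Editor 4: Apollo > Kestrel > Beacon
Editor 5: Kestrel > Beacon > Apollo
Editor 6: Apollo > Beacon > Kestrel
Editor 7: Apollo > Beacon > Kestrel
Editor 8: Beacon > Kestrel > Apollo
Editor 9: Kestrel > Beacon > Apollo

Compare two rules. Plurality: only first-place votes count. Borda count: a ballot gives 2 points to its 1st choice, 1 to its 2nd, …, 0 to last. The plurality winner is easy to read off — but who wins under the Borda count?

Plurality first-place counts: Kestrel 3, Apollo 4, Beacon 2 → Apollo.
Borda totals: Kestrel 9, Apollo 8, Beacon 10 → Beacon.

Beacon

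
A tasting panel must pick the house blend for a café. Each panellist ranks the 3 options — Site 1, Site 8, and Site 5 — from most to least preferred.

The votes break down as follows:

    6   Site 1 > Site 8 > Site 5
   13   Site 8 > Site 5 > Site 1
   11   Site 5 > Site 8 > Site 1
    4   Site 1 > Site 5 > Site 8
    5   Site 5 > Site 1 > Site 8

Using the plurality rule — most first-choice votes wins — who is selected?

Site 5

First-place vote totals:
  Site 1: 10
  Site 8: 13
  Site 5: 16
Site 5 has the most first-place votes.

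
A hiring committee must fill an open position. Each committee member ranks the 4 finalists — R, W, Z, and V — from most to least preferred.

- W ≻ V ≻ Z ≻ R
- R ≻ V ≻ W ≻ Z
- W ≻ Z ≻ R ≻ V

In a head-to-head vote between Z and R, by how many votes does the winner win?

Ballots ranking Z above R: 2.
Ballots ranking R above Z: 1.
Z wins 2–1, a margin of 1.

1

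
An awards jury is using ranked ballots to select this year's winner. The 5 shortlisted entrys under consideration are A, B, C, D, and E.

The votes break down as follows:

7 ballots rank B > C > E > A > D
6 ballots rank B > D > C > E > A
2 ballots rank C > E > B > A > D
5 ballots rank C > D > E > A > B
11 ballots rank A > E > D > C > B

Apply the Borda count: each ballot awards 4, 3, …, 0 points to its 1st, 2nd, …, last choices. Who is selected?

C

Borda scores:
  A: 7·1 + 6·0 + 2·1 + 5·1 + 11·4 = 58
  B: 7·4 + 6·4 + 2·2 + 5·0 + 11·0 = 56
  C: 7·3 + 6·2 + 2·4 + 5·4 + 11·1 = 72
  D: 7·0 + 6·3 + 2·0 + 5·3 + 11·2 = 55
  E: 7·2 + 6·1 + 2·3 + 5·2 + 11·3 = 69
C has the highest total.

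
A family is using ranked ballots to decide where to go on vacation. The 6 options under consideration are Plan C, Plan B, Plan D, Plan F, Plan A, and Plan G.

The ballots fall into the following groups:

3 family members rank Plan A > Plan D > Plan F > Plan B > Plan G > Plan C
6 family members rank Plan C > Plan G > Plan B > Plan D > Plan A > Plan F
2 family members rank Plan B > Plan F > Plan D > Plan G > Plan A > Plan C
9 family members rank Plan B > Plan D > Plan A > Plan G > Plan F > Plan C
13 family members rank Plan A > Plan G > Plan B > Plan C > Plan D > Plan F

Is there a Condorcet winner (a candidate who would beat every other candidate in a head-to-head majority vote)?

No

Head-to-head results (33 voters total):
Plan C vs Plan B: Plan B wins 27–6.
Plan C vs Plan D: Plan C wins 19–14.
Plan C vs Plan F: Plan C wins 19–14.
Plan C vs Plan A: Plan A wins 27–6.
Plan C vs Plan G: Plan G wins 27–6.
Plan B vs Plan D: Plan B wins 30–3.
Plan B vs Plan F: Plan B wins 30–3.
Plan B vs Plan A: Plan B wins 17–16.
Plan B vs Plan G: Plan G wins 19–14.
Plan D vs Plan F: Plan D wins 31–2.
Plan D vs Plan A: Plan D wins 17–16.
Plan D vs Plan G: Plan G wins 19–14.
Plan F vs Plan A: Plan A wins 31–2.
Plan F vs Plan G: Plan G wins 28–5.
Plan A vs Plan G: Plan A wins 25–8.
No candidate beats all others: Plan C beats Plan D beats Plan A beats Plan C, a majority cycle.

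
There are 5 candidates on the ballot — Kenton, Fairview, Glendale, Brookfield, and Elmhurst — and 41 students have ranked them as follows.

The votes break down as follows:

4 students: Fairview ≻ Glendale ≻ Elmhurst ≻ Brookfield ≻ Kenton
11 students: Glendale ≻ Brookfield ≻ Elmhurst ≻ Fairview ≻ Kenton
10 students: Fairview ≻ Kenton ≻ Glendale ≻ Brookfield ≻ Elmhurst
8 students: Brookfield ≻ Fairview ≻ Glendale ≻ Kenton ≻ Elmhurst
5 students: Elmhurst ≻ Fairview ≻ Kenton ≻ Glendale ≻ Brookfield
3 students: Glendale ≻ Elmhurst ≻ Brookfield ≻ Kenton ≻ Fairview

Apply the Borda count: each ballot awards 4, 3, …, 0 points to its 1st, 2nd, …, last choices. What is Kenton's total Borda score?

51

Borda scores:
  Kenton: 4·0 + 11·0 + 10·3 + 8·1 + 5·2 + 3·1 = 51
  Fairview: 4·4 + 11·1 + 10·4 + 8·3 + 5·3 + 3·0 = 106
  Glendale: 4·3 + 11·4 + 10·2 + 8·2 + 5·1 + 3·4 = 109
  Brookfield: 4·1 + 11·3 + 10·1 + 8·4 + 5·0 + 3·2 = 85
  Elmhurst: 4·2 + 11·2 + 10·0 + 8·0 + 5·4 + 3·3 = 59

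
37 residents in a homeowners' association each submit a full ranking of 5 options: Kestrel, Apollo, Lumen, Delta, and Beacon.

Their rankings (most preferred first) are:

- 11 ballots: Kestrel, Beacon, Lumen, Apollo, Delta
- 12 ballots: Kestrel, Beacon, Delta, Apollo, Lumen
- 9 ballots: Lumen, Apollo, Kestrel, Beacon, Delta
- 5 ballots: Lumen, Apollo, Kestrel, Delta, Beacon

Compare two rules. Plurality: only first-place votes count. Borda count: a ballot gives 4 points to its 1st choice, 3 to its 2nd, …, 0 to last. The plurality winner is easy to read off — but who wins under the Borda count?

Plurality first-place counts: Kestrel 23, Apollo 0, Lumen 14, Delta 0, Beacon 0 → Kestrel.
Borda totals: Kestrel 120, Apollo 65, Lumen 78, Delta 29, Beacon 78 → Kestrel.

Kestrel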